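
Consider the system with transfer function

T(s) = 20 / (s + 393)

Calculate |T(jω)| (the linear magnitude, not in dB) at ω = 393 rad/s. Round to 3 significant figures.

At s = jω = j393:
pole (s+393): 393 + j393 → |·| = √(393²+393²) = √308898 ≈ 555.79, ∠ = arctan(393/393) ≈ 45.00°
|T| = 20 / 555.79 ≈ 0.035985

0.0360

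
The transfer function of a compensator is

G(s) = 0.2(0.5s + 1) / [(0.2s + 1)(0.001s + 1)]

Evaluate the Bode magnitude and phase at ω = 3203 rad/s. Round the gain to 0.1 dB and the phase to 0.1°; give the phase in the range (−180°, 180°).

-16.5 dB, -72.6°

At ω = 3203 rad/s:
zero (1 + j3203·0.5) = 1 + j1601.5 → |·| ≈ 1601.5, ∠ ≈ 89.96°
pole (1 + j3203·0.2) = 1 + j640.6 → |·| ≈ 640.6, ∠ ≈ 89.91°
pole (1 + j3203·0.001) = 1 + j3.203 → |·| ≈ 3.3555, ∠ ≈ 72.66°
|G| = 0.2 · 1601.5 / (640.6 · 3.3555) ≈ 0.14901
Gain = 20 log₁₀(0.14901) ≈ -16.54 dB
∠G = (89.96°) − (89.91° + 72.66°) = -72.61°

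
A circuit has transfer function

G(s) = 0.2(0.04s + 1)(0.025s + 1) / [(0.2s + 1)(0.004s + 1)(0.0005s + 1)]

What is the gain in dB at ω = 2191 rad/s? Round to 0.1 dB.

-15.5 dB

At ω = 2191 rad/s:
zero (1 + j2191·0.04) = 1 + j87.64 → |·| ≈ 87.646, ∠ ≈ 89.35°
zero (1 + j2191·0.025) = 1 + j54.775 → |·| ≈ 54.784, ∠ ≈ 88.95°
pole (1 + j2191·0.2) = 1 + j438.2 → |·| ≈ 438.2, ∠ ≈ 89.87°
pole (1 + j2191·0.004) = 1 + j8.764 → |·| ≈ 8.8209, ∠ ≈ 83.49°
pole (1 + j2191·0.0005) = 1 + j1.0955 → |·| ≈ 1.4833, ∠ ≈ 47.61°
|G| = 0.2 · 87.646 · 54.784 / (438.2 · 8.8209 · 1.4833) ≈ 0.16749
Gain = 20 log₁₀(0.16749) ≈ -15.52 dB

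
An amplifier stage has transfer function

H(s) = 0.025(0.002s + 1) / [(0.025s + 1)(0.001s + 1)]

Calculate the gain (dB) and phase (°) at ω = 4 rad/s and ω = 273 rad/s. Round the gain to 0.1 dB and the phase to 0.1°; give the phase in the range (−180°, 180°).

At ω = 4 rad/s:
zero (1 + j4·0.002) = 1 + j0.008 → |·| ≈ 1, ∠ ≈ 0.46°
pole (1 + j4·0.025) = 1 + j0.1 → |·| ≈ 1.005, ∠ ≈ 5.71°
pole (1 + j4·0.001) = 1 + j0.004 → |·| ≈ 1, ∠ ≈ 0.23°
|H| = 0.025 · 1 / (1.005 · 1) ≈ 0.024876
Gain = 20 log₁₀(0.024876) ≈ -32.08 dB
∠H = (0.46°) − (5.71° + 0.23°) = -5.48°

At ω = 273 rad/s:
zero (1 + j273·0.002) = 1 + j0.546 → |·| ≈ 1.1393, ∠ ≈ 28.63°
pole (1 + j273·0.025) = 1 + j6.825 → |·| ≈ 6.8979, ∠ ≈ 81.66°
pole (1 + j273·0.001) = 1 + j0.273 → |·| ≈ 1.0366, ∠ ≈ 15.27°
|H| = 0.025 · 1.1393 / (6.8979 · 1.0366) ≈ 0.0039834
Gain = 20 log₁₀(0.0039834) ≈ -47.99 dB
∠H = (28.63°) − (81.66° + 15.27°) = -68.30°

ω = 4: -32.1 dB, -5.5°; ω = 273: -48.0 dB, -68.3°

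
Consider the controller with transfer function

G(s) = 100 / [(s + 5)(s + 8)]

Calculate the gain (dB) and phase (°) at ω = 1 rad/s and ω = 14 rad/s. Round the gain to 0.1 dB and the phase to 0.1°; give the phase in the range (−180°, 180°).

ω = 1: 7.7 dB, -18.4°; ω = 14: -7.6 dB, -130.6°

At s = jω = j1:
pole (s+5): 5 + j1 → |·| = √(5²+1²) = √26 ≈ 5.099, ∠ = arctan(1/5) ≈ 11.31°
pole (s+8): 8 + j1 → |·| = √(8²+1²) = √65 ≈ 8.0623, ∠ = arctan(1/8) ≈ 7.13°
|G| = 100 / 41.11 ≈ 2.4325
Gain = 20 log₁₀(2.4325) ≈ 7.72 dB
∠G = 0.00° − 18.44° = -18.44°

At s = jω = j14:
pole (s+5): 5 + j14 → |·| = √(5²+14²) = √221 ≈ 14.866, ∠ = arctan(14/5) ≈ 70.35°
pole (s+8): 8 + j14 → |·| = √(8²+14²) = √260 ≈ 16.125, ∠ = arctan(14/8) ≈ 60.26°
|G| = 100 / 239.71 ≈ 0.41717
Gain = 20 log₁₀(0.41717) ≈ -7.59 dB
∠G = 0.00° − 130.61° = -130.61°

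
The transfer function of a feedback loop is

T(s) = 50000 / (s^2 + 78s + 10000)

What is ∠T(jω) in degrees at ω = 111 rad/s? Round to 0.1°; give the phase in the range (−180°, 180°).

At s = jω = j111:
quadratic: (j111)² + 78·j111 + 10000 = -2321 + j8658 → |·| ≈ 8963.7, ∠ ≈ 105.01°
∠T = 0.00° − 105.01° = -105.01°

-105.0°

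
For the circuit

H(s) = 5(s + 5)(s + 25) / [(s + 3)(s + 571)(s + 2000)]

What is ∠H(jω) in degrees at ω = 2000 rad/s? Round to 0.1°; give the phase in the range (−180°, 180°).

-29.8°

At s = jω = j2000:
zero (s+5): 5 + j2000 → |·| = √(5²+2000²) = √4000025 ≈ 2000, ∠ = arctan(2000/5) ≈ 89.86°
zero (s+25): 25 + j2000 → |·| = √(25²+2000²) = √4000625 ≈ 2000.2, ∠ = arctan(2000/25) ≈ 89.28°
pole (s+3): 3 + j2000 → |·| = √(3²+2000²) = √4000009 ≈ 2000, ∠ = arctan(2000/3) ≈ 89.91°
pole (s+571): 571 + j2000 → |·| = √(571²+2000²) = √4326041 ≈ 2079.9, ∠ = arctan(2000/571) ≈ 74.07°
pole (s+2000): 2000 + j2000 → |·| = √(2000²+2000²) = √8000000 ≈ 2828.4, ∠ = arctan(2000/2000) ≈ 45.00°
∠H = 179.14° − 208.98° = -29.84°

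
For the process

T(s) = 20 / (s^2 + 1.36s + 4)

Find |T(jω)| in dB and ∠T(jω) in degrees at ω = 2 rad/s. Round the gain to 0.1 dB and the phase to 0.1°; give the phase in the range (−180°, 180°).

At s = jω = j2:
quadratic: (j2)² + 1.36·j2 + 4 = 0 + j2.72 → |·| ≈ 2.72, ∠ ≈ 90.00°
|T| = 20 / 2.72 ≈ 7.3529
Gain = 20 log₁₀(7.3529) ≈ 17.33 dB
∠T = 0.00° − 90.00° = -90.00°

17.3 dB, -90.0°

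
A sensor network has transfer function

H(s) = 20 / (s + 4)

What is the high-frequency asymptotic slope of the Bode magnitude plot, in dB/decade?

Each pole contributes −20 dB/decade at high frequency; each zero contributes +20 dB/decade.
Net: 0 zero(s) − 1 pole(s) → -20 dB/decade.

-20 dB/decade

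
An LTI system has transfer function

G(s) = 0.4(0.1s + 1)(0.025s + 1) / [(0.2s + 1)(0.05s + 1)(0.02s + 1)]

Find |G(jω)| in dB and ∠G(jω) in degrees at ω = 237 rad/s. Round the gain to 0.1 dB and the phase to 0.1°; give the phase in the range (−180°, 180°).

At ω = 237 rad/s:
zero (1 + j237·0.1) = 1 + j23.7 → |·| ≈ 23.721, ∠ ≈ 87.58°
zero (1 + j237·0.025) = 1 + j5.925 → |·| ≈ 6.0088, ∠ ≈ 80.42°
pole (1 + j237·0.2) = 1 + j47.4 → |·| ≈ 47.411, ∠ ≈ 88.79°
pole (1 + j237·0.05) = 1 + j11.85 → |·| ≈ 11.892, ∠ ≈ 85.18°
pole (1 + j237·0.02) = 1 + j4.74 → |·| ≈ 4.8443, ∠ ≈ 78.09°
|G| = 0.4 · 23.721 · 6.0088 / (47.411 · 11.892 · 4.8443) ≈ 0.020874
Gain = 20 log₁₀(0.020874) ≈ -33.61 dB
∠G = (87.58° + 80.42°) − (88.79° + 85.18° + 78.09°) = -84.06°

-33.6 dB, -84.1°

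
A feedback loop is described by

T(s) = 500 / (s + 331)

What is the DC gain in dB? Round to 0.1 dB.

T(0) = 500 / (331) ≈ 1.5106
20 log₁₀(1.5106) ≈ 3.58 dB

3.6 dB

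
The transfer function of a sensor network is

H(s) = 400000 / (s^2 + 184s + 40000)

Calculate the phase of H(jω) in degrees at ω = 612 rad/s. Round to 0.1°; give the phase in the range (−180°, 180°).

At s = jω = j612:
quadratic: (j612)² + 184·j612 + 40000 = -334544 + j112608 → |·| ≈ 3.5299e+05, ∠ ≈ 161.40°
∠H = 0.00° − 161.40° = -161.40°

-161.4°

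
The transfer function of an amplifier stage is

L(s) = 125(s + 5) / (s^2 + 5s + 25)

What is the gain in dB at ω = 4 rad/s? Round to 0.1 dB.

At s = jω = j4:
zero (s+5): 5 + j4 → |·| = √(5²+4²) = √41 ≈ 6.4031, ∠ = arctan(4/5) ≈ 38.66°
quadratic: (j4)² + 5·j4 + 25 = 9 + j20 → |·| ≈ 21.932, ∠ ≈ 65.77°
|L| = 125 · 6.4031 / 21.932 ≈ 36.494
Gain = 20 log₁₀(36.494) ≈ 31.24 dB

31.2 dB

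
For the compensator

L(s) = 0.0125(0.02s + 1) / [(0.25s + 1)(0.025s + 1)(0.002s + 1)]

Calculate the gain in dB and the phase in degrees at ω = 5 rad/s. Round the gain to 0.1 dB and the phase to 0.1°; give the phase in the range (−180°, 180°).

-42.2 dB, -53.3°

At ω = 5 rad/s:
zero (1 + j5·0.02) = 1 + j0.1 → |·| ≈ 1.005, ∠ ≈ 5.71°
pole (1 + j5·0.25) = 1 + j1.25 → |·| ≈ 1.6008, ∠ ≈ 51.34°
pole (1 + j5·0.025) = 1 + j0.125 → |·| ≈ 1.0078, ∠ ≈ 7.13°
pole (1 + j5·0.002) = 1 + j0.01 → |·| ≈ 1, ∠ ≈ 0.57°
|L| = 0.0125 · 1.005 / (1.6008 · 1.0078 · 1) ≈ 0.0077869
Gain = 20 log₁₀(0.0077869) ≈ -42.17 dB
∠L = (5.71°) − (51.34° + 7.13° + 0.57°) = -53.33°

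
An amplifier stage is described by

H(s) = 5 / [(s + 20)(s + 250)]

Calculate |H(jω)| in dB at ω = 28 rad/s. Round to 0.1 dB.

At s = jω = j28:
pole (s+20): 20 + j28 → |·| = √(20²+28²) = √1184 ≈ 34.409, ∠ = arctan(28/20) ≈ 54.46°
pole (s+250): 250 + j28 → |·| = √(250²+28²) = √63284 ≈ 251.56, ∠ = arctan(28/250) ≈ 6.39°
|H| = 5 / 8655.9 ≈ 0.00057764
Gain = 20 log₁₀(0.00057764) ≈ -64.77 dB

-64.8 dB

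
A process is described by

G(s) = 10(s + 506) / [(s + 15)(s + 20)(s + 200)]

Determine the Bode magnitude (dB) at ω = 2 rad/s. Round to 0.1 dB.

At s = jω = j2:
zero (s+506): 506 + j2 → |·| = √(506²+2²) = √256040 ≈ 506, ∠ = arctan(2/506) ≈ 0.23°
pole (s+15): 15 + j2 → |·| = √(15²+2²) = √229 ≈ 15.133, ∠ = arctan(2/15) ≈ 7.59°
pole (s+20): 20 + j2 → |·| = √(20²+2²) = √404 ≈ 20.1, ∠ = arctan(2/20) ≈ 5.71°
pole (s+200): 200 + j2 → |·| = √(200²+2²) = √40004 ≈ 200.01, ∠ = arctan(2/200) ≈ 0.57°
|G| = 10 · 506 / 60838 ≈ 0.083172
Gain = 20 log₁₀(0.083172) ≈ -21.60 dB

-21.6 dB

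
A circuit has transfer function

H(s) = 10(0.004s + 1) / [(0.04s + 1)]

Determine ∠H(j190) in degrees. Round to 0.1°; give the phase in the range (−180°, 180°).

-45.3°

At ω = 190 rad/s:
zero (1 + j190·0.004) = 1 + j0.76 → |·| ≈ 1.256, ∠ ≈ 37.23°
pole (1 + j190·0.04) = 1 + j7.6 → |·| ≈ 7.6655, ∠ ≈ 82.50°
∠H = (37.23°) − (82.50°) = -45.27°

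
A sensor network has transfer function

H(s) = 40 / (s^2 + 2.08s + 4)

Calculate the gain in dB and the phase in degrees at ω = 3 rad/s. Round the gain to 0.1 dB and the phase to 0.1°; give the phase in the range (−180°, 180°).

At s = jω = j3:
quadratic: (j3)² + 2.08·j3 + 4 = -5 + j6.24 → |·| ≈ 7.9961, ∠ ≈ 128.70°
|H| = 40 / 7.9961 ≈ 5.0024
Gain = 20 log₁₀(5.0024) ≈ 13.98 dB
∠H = 0.00° − 128.70° = -128.70°

14.0 dB, -128.7°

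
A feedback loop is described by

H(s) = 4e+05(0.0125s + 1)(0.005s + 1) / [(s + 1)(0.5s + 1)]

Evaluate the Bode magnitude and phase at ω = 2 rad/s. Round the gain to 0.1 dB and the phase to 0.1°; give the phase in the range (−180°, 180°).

102.0 dB, -106.4°

At ω = 2 rad/s:
zero (1 + j2·0.0125) = 1 + j0.025 → |·| ≈ 1.0003, ∠ ≈ 1.43°
zero (1 + j2·0.005) = 1 + j0.01 → |·| ≈ 1, ∠ ≈ 0.57°
pole (1 + j2·1) = 1 + j2 → |·| ≈ 2.2361, ∠ ≈ 63.43°
pole (1 + j2·0.5) = 1 + j1 → |·| ≈ 1.4142, ∠ ≈ 45.00°
|H| = 4e+05 · 1.0003 · 1 / (2.2361 · 1.4142) ≈ 1.2653e+05
Gain = 20 log₁₀(1.2653e+05) ≈ 102.04 dB
∠H = (1.43° + 0.57°) − (63.43° + 45.00°) = -106.43°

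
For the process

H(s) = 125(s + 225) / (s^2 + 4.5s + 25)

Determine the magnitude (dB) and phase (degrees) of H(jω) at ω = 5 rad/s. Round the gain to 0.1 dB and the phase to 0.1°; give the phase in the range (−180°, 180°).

61.9 dB, -88.7°

At s = jω = j5:
zero (s+225): 225 + j5 → |·| = √(225²+5²) = √50650 ≈ 225.06, ∠ = arctan(5/225) ≈ 1.27°
quadratic: (j5)² + 4.5·j5 + 25 = 0 + j22.5 → |·| ≈ 22.5, ∠ ≈ 90.00°
|H| = 125 · 225.06 / 22.5 ≈ 1250.3
Gain = 20 log₁₀(1250.3) ≈ 61.94 dB
∠H = 1.27° − 90.00° = -88.73°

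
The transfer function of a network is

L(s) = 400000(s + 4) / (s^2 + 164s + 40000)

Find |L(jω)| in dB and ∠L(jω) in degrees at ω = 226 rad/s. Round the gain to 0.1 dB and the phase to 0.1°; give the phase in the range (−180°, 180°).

At s = jω = j226:
zero (s+4): 4 + j226 → |·| = √(4²+226²) = √51092 ≈ 226.04, ∠ = arctan(226/4) ≈ 88.99°
quadratic: (j226)² + 164·j226 + 40000 = -11076 + j37064 → |·| ≈ 38684, ∠ ≈ 106.64°
|L| = 400000 · 226.04 / 38684 ≈ 2337.3
Gain = 20 log₁₀(2337.3) ≈ 67.37 dB
∠L = 88.99° − 106.64° = -17.65°

67.4 dB, -17.7°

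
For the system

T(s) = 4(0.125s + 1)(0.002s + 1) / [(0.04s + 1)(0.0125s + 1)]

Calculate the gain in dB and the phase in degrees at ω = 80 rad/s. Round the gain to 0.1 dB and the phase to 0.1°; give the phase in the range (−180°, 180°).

At ω = 80 rad/s:
zero (1 + j80·0.125) = 1 + j10 → |·| ≈ 10.05, ∠ ≈ 84.29°
zero (1 + j80·0.002) = 1 + j0.16 → |·| ≈ 1.0127, ∠ ≈ 9.09°
pole (1 + j80·0.04) = 1 + j3.2 → |·| ≈ 3.3526, ∠ ≈ 72.65°
pole (1 + j80·0.0125) = 1 + j1 → |·| ≈ 1.4142, ∠ ≈ 45.00°
|T| = 4 · 10.05 · 1.0127 / (3.3526 · 1.4142) ≈ 8.5865
Gain = 20 log₁₀(8.5865) ≈ 18.68 dB
∠T = (84.29° + 9.09°) − (72.65° + 45.00°) = -24.27°

18.7 dB, -24.3°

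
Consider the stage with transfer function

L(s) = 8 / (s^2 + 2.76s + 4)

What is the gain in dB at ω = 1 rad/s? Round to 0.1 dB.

At s = jω = j1:
quadratic: (j1)² + 2.76·j1 + 4 = 3 + j2.76 → |·| ≈ 4.0765, ∠ ≈ 42.61°
|L| = 8 / 4.0765 ≈ 1.9625
Gain = 20 log₁₀(1.9625) ≈ 5.86 dB

5.9 dB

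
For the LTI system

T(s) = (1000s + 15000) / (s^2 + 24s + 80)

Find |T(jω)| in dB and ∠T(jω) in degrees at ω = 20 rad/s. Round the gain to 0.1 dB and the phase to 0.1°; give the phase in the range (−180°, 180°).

Substitute s = j20:
Numerator: 1000(j20) + 15000 = 15000 + j20000
Denominator: (j20)^2 + 24(j20) + 80 = -320 + j480
|N| = √(15000² + 20000²) ≈ 25000, ∠N ≈ 53.13°
|D| = √(320² + 480²) ≈ 576.89, ∠D ≈ 123.69°
|T| = 25000 / 576.89 ≈ 43.336
Gain = 20 log₁₀(43.336) ≈ 32.74 dB
∠T = 53.13° − 123.69° = -70.56°

32.7 dB, -70.6°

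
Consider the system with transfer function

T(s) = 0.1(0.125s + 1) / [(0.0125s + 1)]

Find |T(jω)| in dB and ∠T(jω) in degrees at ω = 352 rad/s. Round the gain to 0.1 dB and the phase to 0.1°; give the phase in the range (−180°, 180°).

-0.2 dB, 11.5°

At ω = 352 rad/s:
zero (1 + j352·0.125) = 1 + j44 → |·| ≈ 44.011, ∠ ≈ 88.70°
pole (1 + j352·0.0125) = 1 + j4.4 → |·| ≈ 4.5122, ∠ ≈ 77.20°
|T| = 0.1 · 44.011 / (4.5122) ≈ 0.97538
Gain = 20 log₁₀(0.97538) ≈ -0.22 dB
∠T = (88.70°) − (77.20°) = 11.50°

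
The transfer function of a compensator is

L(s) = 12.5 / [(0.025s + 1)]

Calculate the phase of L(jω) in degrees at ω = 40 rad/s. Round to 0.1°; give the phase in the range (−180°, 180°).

-45.0°

At ω = 40 rad/s:
pole (1 + j40·0.025) = 1 + j1 → |·| ≈ 1.4142, ∠ ≈ 45.00°
∠L = (0°) − (45.00°) = -45.00°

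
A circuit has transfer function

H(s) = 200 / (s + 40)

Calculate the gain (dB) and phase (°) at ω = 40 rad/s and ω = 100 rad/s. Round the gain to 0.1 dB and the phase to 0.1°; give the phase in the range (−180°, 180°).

Substitute s = j40:
Numerator: 200 = 200 + j0
Denominator: (j40) + 40 = 40 + j40
|N| = √(200² + 0²) ≈ 200, ∠N ≈ 0.00°
|D| = √(40² + 40²) ≈ 56.569, ∠D ≈ 45.00°
|H| = 200 / 56.569 ≈ 3.5355
Gain = 20 log₁₀(3.5355) ≈ 10.97 dB
∠H = 0.00° − 45.00° = -45.00°

Substitute s = j100:
Numerator: 200 = 200 + j0
Denominator: (j100) + 40 = 40 + j100
|N| = √(200² + 0²) ≈ 200, ∠N ≈ 0.00°
|D| = √(40² + 100²) ≈ 107.7, ∠D ≈ 68.20°
|H| = 200 / 107.7 ≈ 1.857
Gain = 20 log₁₀(1.857) ≈ 5.38 dB
∠H = 0.00° − 68.20° = -68.20°

ω = 40: 11.0 dB, -45.0°; ω = 100: 5.4 dB, -68.2°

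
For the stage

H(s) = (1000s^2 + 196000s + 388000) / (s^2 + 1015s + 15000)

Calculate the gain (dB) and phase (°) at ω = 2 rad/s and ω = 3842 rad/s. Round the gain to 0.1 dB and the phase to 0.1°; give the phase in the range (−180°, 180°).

ω = 2: 31.2 dB, 37.9°; ω = 3842: 59.7 dB, 11.9°

Substitute s = j2:
Numerator: 1000(j2)^2 + 196000(j2) + 388000 = 384000 + j392000
Denominator: (j2)^2 + 1015(j2) + 15000 = 14996 + j2030
|N| = √(384000² + 392000²) ≈ 5.4874e+05, ∠N ≈ 45.59°
|D| = √(14996² + 2030²) ≈ 15133, ∠D ≈ 7.71°
|H| = 5.4874e+05 / 15133 ≈ 36.261
Gain = 20 log₁₀(36.261) ≈ 31.19 dB
∠H = 45.59° − 7.71° = 37.88°

Substitute s = j3842:
Numerator: 1000(j3842)^2 + 196000(j3842) + 388000 = -14760576000 + j753032000
Denominator: (j3842)^2 + 1015(j3842) + 15000 = -14745964 + j3899630
|N| = √(14760576000² + 753032000²) ≈ 1.478e+10, ∠N ≈ 177.08°
|D| = √(14745964² + 3899630²) ≈ 1.5253e+07, ∠D ≈ 165.19°
|H| = 1.478e+10 / 1.5253e+07 ≈ 968.99
Gain = 20 log₁₀(968.99) ≈ 59.73 dB
∠H = 177.08° − 165.19° = 11.89°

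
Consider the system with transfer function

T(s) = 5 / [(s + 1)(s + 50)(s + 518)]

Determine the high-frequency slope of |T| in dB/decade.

-60 dB/decade

Each pole contributes −20 dB/decade at high frequency; each zero contributes +20 dB/decade.
Net: 0 zero(s) − 3 pole(s) → -60 dB/decade.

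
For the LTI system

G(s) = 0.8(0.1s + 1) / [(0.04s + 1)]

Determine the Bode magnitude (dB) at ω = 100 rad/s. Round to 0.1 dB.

At ω = 100 rad/s:
zero (1 + j100·0.1) = 1 + j10 → |·| ≈ 10.05, ∠ ≈ 84.29°
pole (1 + j100·0.04) = 1 + j4 → |·| ≈ 4.1231, ∠ ≈ 75.96°
|G| = 0.8 · 10.05 / (4.1231) ≈ 1.95
Gain = 20 log₁₀(1.95) ≈ 5.80 dB

5.8 dB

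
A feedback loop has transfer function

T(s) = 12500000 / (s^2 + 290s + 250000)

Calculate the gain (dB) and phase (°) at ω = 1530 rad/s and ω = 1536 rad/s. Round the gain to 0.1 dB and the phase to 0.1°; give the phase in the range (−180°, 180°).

ω = 1530: 15.3 dB, -168.0°; ω = 1536: 15.3 dB, -168.1°

At s = jω = j1530:
quadratic: (j1530)² + 290·j1530 + 250000 = -2090900 + j443700 → |·| ≈ 2.1375e+06, ∠ ≈ 168.02°
|T| = 12500000 / 2.1375e+06 ≈ 5.848
Gain = 20 log₁₀(5.848) ≈ 15.34 dB
∠T = 0.00° − 168.02° = -168.02°

At s = jω = j1536:
quadratic: (j1536)² + 290·j1536 + 250000 = -2109296 + j445440 → |·| ≈ 2.1558e+06, ∠ ≈ 168.08°
|T| = 12500000 / 2.1558e+06 ≈ 5.7983
Gain = 20 log₁₀(5.7983) ≈ 15.27 dB
∠T = 0.00° − 168.08° = -168.08°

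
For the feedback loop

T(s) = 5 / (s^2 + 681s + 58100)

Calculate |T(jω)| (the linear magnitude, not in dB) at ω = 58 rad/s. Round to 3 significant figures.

7.41e-05

Substitute s = j58:
Numerator: 5 = 5 + j0
Denominator: (j58)^2 + 681(j58) + 58100 = 54736 + j39498
|N| = √(5² + 0²) ≈ 5, ∠N ≈ 0.00°
|D| = √(54736² + 39498²) ≈ 67499, ∠D ≈ 35.81°
|T| = 5 / 67499 ≈ 7.4075e-05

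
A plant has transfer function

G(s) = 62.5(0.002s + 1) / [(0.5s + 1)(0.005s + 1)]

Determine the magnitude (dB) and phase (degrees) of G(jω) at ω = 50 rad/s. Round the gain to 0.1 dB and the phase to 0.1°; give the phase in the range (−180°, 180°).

At ω = 50 rad/s:
zero (1 + j50·0.002) = 1 + j0.1 → |·| ≈ 1.005, ∠ ≈ 5.71°
pole (1 + j50·0.5) = 1 + j25 → |·| ≈ 25.02, ∠ ≈ 87.71°
pole (1 + j50·0.005) = 1 + j0.25 → |·| ≈ 1.0308, ∠ ≈ 14.04°
|G| = 62.5 · 1.005 / (25.02 · 1.0308) ≈ 2.4355
Gain = 20 log₁₀(2.4355) ≈ 7.73 dB
∠G = (5.71°) − (87.71° + 14.04°) = -96.04°

7.7 dB, -96.0°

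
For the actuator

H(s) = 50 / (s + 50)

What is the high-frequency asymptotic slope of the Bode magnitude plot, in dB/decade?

-20 dB/decade

Each pole contributes −20 dB/decade at high frequency; each zero contributes +20 dB/decade.
Net: 0 zero(s) − 1 pole(s) → -20 dB/decade.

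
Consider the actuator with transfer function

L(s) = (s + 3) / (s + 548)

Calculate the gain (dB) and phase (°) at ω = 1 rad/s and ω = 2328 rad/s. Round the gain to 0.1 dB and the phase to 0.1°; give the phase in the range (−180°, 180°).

ω = 1: -44.8 dB, 18.3°; ω = 2328: -0.2 dB, 13.2°

Substitute s = j1:
Numerator: (j1) + 3 = 3 + j1
Denominator: (j1) + 548 = 548 + j1
|N| = √(3² + 1²) ≈ 3.1623, ∠N ≈ 18.43°
|D| = √(548² + 1²) ≈ 548, ∠D ≈ 0.10°
|L| = 3.1623 / 548 ≈ 0.0057706
Gain = 20 log₁₀(0.0057706) ≈ -44.78 dB
∠L = 18.43° − 0.10° = 18.33°

Substitute s = j2328:
Numerator: (j2328) + 3 = 3 + j2328
Denominator: (j2328) + 548 = 548 + j2328
|N| = √(3² + 2328²) ≈ 2328, ∠N ≈ 89.93°
|D| = √(548² + 2328²) ≈ 2391.6, ∠D ≈ 76.75°
|L| = 2328 / 2391.6 ≈ 0.97341
Gain = 20 log₁₀(0.97341) ≈ -0.23 dB
∠L = 89.93° − 76.75° = 13.18°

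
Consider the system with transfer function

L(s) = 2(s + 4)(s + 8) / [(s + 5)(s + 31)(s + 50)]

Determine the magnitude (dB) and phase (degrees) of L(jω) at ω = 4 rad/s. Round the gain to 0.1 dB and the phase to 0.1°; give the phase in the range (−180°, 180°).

-39.9 dB, 21.0°

At s = jω = j4:
zero (s+4): 4 + j4 → |·| = √(4²+4²) = √32 ≈ 5.6569, ∠ = arctan(4/4) ≈ 45.00°
zero (s+8): 8 + j4 → |·| = √(8²+4²) = √80 ≈ 8.9443, ∠ = arctan(4/8) ≈ 26.57°
pole (s+5): 5 + j4 → |·| = √(5²+4²) = √41 ≈ 6.4031, ∠ = arctan(4/5) ≈ 38.66°
pole (s+31): 31 + j4 → |·| = √(31²+4²) = √977 ≈ 31.257, ∠ = arctan(4/31) ≈ 7.35°
pole (s+50): 50 + j4 → |·| = √(50²+4²) = √2516 ≈ 50.16, ∠ = arctan(4/50) ≈ 4.57°
|L| = 2 · 50.597 / 10039 ≈ 0.01008
Gain = 20 log₁₀(0.01008) ≈ -39.93 dB
∠L = 71.57° − 50.58° = 20.99°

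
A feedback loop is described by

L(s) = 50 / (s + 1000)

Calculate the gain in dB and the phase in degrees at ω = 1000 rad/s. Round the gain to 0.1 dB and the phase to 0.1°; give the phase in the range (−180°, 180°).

Substitute s = j1000:
Numerator: 50 = 50 + j0
Denominator: (j1000) + 1000 = 1000 + j1000
|N| = √(50² + 0²) ≈ 50, ∠N ≈ 0.00°
|D| = √(1000² + 1000²) ≈ 1414.2, ∠D ≈ 45.00°
|L| = 50 / 1414.2 ≈ 0.035356
Gain = 20 log₁₀(0.035356) ≈ -29.03 dB
∠L = 0.00° − 45.00° = -45.00°

-29.0 dB, -45.0°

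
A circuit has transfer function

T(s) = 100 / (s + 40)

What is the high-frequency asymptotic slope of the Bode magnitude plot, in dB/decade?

Each pole contributes −20 dB/decade at high frequency; each zero contributes +20 dB/decade.
Net: 0 zero(s) − 1 pole(s) → -20 dB/decade.

-20 dB/decade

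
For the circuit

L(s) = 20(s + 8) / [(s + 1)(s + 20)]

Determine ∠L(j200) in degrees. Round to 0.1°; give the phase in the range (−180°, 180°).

At s = jω = j200:
zero (s+8): 8 + j200 → |·| = √(8²+200²) = √40064 ≈ 200.16, ∠ = arctan(200/8) ≈ 87.71°
pole (s+1): 1 + j200 → |·| = √(1²+200²) = √40001 ≈ 200, ∠ = arctan(200/1) ≈ 89.71°
pole (s+20): 20 + j200 → |·| = √(20²+200²) = √40400 ≈ 201, ∠ = arctan(200/20) ≈ 84.29°
∠L = 87.71° − 174.00° = -86.29°

-86.3°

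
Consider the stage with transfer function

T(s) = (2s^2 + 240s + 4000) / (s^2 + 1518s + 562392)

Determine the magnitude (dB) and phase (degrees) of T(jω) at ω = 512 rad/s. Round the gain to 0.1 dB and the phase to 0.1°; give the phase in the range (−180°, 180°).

Substitute s = j512:
Numerator: 2(j512)^2 + 240(j512) + 4000 = -520288 + j122880
Denominator: (j512)^2 + 1518(j512) + 562392 = 300248 + j777216
|N| = √(520288² + 122880²) ≈ 5.346e+05, ∠N ≈ 166.71°
|D| = √(300248² + 777216²) ≈ 8.3319e+05, ∠D ≈ 68.88°
|T| = 5.346e+05 / 8.3319e+05 ≈ 0.64163
Gain = 20 log₁₀(0.64163) ≈ -3.85 dB
∠T = 166.71° − 68.88° = 97.83°

-3.9 dB, 97.8°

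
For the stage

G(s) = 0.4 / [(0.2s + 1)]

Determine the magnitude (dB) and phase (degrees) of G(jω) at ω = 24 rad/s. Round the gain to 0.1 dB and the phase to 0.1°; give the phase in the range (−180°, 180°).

-21.8 dB, -78.2°

At ω = 24 rad/s:
pole (1 + j24·0.2) = 1 + j4.8 → |·| ≈ 4.9031, ∠ ≈ 78.23°
|G| = 0.4 · 1 / (4.9031) ≈ 0.081581
Gain = 20 log₁₀(0.081581) ≈ -21.77 dB
∠G = (0°) − (78.23°) = -78.23°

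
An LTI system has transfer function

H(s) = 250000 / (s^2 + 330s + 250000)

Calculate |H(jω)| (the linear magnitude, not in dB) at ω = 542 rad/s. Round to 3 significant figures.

1.36

At s = jω = j542:
quadratic: (j542)² + 330·j542 + 250000 = -43764 + j178860 → |·| ≈ 1.8414e+05, ∠ ≈ 103.75°
|H| = 250000 / 1.8414e+05 ≈ 1.3577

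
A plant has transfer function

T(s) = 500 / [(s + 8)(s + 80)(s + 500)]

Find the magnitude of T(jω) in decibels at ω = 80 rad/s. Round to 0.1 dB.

-79.3 dB

At s = jω = j80:
pole (s+8): 8 + j80 → |·| = √(8²+80²) = √6464 ≈ 80.399, ∠ = arctan(80/8) ≈ 84.29°
pole (s+80): 80 + j80 → |·| = √(80²+80²) = √12800 ≈ 113.14, ∠ = arctan(80/80) ≈ 45.00°
pole (s+500): 500 + j80 → |·| = √(500²+80²) = √256400 ≈ 506.36, ∠ = arctan(80/500) ≈ 9.09°
|T| = 500 / 4.606e+06 ≈ 0.00010855
Gain = 20 log₁₀(0.00010855) ≈ -79.29 dB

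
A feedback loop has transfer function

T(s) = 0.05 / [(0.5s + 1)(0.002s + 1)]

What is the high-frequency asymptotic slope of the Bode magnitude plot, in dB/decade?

Each pole contributes −20 dB/decade at high frequency; each zero contributes +20 dB/decade.
Net: 0 zero(s) − 2 pole(s) → -40 dB/decade.

-40 dB/decade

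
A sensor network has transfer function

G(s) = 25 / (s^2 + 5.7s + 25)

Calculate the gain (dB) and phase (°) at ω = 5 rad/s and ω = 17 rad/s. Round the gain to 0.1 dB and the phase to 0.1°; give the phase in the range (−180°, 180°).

At s = jω = j5:
quadratic: (j5)² + 5.7·j5 + 25 = 0 + j28.5 → |·| ≈ 28.5, ∠ ≈ 90.00°
|G| = 25 / 28.5 ≈ 0.87719
Gain = 20 log₁₀(0.87719) ≈ -1.14 dB
∠G = 0.00° − 90.00° = -90.00°

At s = jω = j17:
quadratic: (j17)² + 5.7·j17 + 25 = -264 + j96.9 → |·| ≈ 281.22, ∠ ≈ 159.84°
|G| = 25 / 281.22 ≈ 0.088898
Gain = 20 log₁₀(0.088898) ≈ -21.02 dB
∠G = 0.00° − 159.84° = -159.84°

ω = 5: -1.1 dB, -90.0°; ω = 17: -21.0 dB, -159.8°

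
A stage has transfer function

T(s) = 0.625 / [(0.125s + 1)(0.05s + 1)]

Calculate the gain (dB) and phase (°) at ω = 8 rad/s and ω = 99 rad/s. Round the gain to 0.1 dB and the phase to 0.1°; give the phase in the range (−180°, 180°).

At ω = 8 rad/s:
pole (1 + j8·0.125) = 1 + j1 → |·| ≈ 1.4142, ∠ ≈ 45.00°
pole (1 + j8·0.05) = 1 + j0.4 → |·| ≈ 1.077, ∠ ≈ 21.80°
|T| = 0.625 · 1 / (1.4142 · 1.077) ≈ 0.41035
Gain = 20 log₁₀(0.41035) ≈ -7.74 dB
∠T = (0°) − (45.00° + 21.80°) = -66.80°

At ω = 99 rad/s:
pole (1 + j99·0.125) = 1 + j12.375 → |·| ≈ 12.415, ∠ ≈ 85.38°
pole (1 + j99·0.05) = 1 + j4.95 → |·| ≈ 5.05, ∠ ≈ 78.58°
|T| = 0.625 · 1 / (12.415 · 5.05) ≈ 0.0099688
Gain = 20 log₁₀(0.0099688) ≈ -40.03 dB
∠T = (0°) − (85.38° + 78.58°) = -163.96°

ω = 8: -7.7 dB, -66.8°; ω = 99: -40.0 dB, -164.0°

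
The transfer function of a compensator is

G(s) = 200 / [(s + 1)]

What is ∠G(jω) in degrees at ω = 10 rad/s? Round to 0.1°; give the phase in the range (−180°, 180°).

-84.3°

At ω = 10 rad/s:
pole (1 + j10·1) = 1 + j10 → |·| ≈ 10.05, ∠ ≈ 84.29°
∠G = (0°) − (84.29°) = -84.29°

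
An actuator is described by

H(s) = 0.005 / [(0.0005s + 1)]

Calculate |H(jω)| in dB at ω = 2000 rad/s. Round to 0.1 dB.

At ω = 2000 rad/s:
pole (1 + j2000·0.0005) = 1 + j1 → |·| ≈ 1.4142, ∠ ≈ 45.00°
|H| = 0.005 · 1 / (1.4142) ≈ 0.0035356
Gain = 20 log₁₀(0.0035356) ≈ -49.03 dB

-49.0 dB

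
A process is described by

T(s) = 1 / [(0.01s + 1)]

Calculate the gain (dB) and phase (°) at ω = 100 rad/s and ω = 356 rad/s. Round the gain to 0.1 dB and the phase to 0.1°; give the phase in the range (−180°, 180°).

ω = 100: -3.0 dB, -45.0°; ω = 356: -11.4 dB, -74.3°

At ω = 100 rad/s:
pole (1 + j100·0.01) = 1 + j1 → |·| ≈ 1.4142, ∠ ≈ 45.00°
|T| = 1 · 1 / (1.4142) ≈ 0.70711
Gain = 20 log₁₀(0.70711) ≈ -3.01 dB
∠T = (0°) − (45.00°) = -45.00°

At ω = 356 rad/s:
pole (1 + j356·0.01) = 1 + j3.56 → |·| ≈ 3.6978, ∠ ≈ 74.31°
|T| = 1 · 1 / (3.6978) ≈ 0.27043
Gain = 20 log₁₀(0.27043) ≈ -11.36 dB
∠T = (0°) − (74.31°) = -74.31°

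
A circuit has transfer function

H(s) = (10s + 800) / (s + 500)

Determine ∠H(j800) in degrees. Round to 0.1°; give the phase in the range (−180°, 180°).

26.3°

Substitute s = j800:
Numerator: 10(j800) + 800 = 800 + j8000
Denominator: (j800) + 500 = 500 + j800
|N| = √(800² + 8000²) ≈ 8039.9, ∠N ≈ 84.29°
|D| = √(500² + 800²) ≈ 943.4, ∠D ≈ 57.99°
∠H = 84.29° − 57.99° = 26.30°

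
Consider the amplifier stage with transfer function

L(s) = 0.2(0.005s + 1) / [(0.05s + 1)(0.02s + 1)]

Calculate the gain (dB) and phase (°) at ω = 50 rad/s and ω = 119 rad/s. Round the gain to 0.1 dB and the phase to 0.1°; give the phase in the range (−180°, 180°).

ω = 50: -25.3 dB, -99.2°; ω = 119: -36.5 dB, -116.9°

At ω = 50 rad/s:
zero (1 + j50·0.005) = 1 + j0.25 → |·| ≈ 1.0308, ∠ ≈ 14.04°
pole (1 + j50·0.05) = 1 + j2.5 → |·| ≈ 2.6926, ∠ ≈ 68.20°
pole (1 + j50·0.02) = 1 + j1 → |·| ≈ 1.4142, ∠ ≈ 45.00°
|L| = 0.2 · 1.0308 / (2.6926 · 1.4142) ≈ 0.05414
Gain = 20 log₁₀(0.05414) ≈ -25.33 dB
∠L = (14.04°) − (68.20° + 45.00°) = -99.16°

At ω = 119 rad/s:
zero (1 + j119·0.005) = 1 + j0.595 → |·| ≈ 1.1636, ∠ ≈ 30.75°
pole (1 + j119·0.05) = 1 + j5.95 → |·| ≈ 6.0334, ∠ ≈ 80.46°
pole (1 + j119·0.02) = 1 + j2.38 → |·| ≈ 2.5815, ∠ ≈ 67.21°
|L| = 0.2 · 1.1636 / (6.0334 · 2.5815) ≈ 0.014942
Gain = 20 log₁₀(0.014942) ≈ -36.51 dB
∠L = (30.75°) − (80.46° + 67.21°) = -116.92°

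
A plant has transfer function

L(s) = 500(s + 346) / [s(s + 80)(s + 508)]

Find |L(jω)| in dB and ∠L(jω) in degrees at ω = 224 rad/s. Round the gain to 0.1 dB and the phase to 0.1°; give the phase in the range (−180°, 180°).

At s = jω = j224:
zero (s+346): 346 + j224 → |·| = √(346²+224²) = √169892 ≈ 412.18, ∠ = arctan(224/346) ≈ 32.92°
pole (s+80): 80 + j224 → |·| = √(80²+224²) = √56576 ≈ 237.86, ∠ = arctan(224/80) ≈ 70.35°
pole (s+508): 508 + j224 → |·| = √(508²+224²) = √308240 ≈ 555.19, ∠ = arctan(224/508) ≈ 23.79°
pole at origin: |s| = 224, ∠ = 90.00° (in denominator)
|L| = 500 · 412.18 / 2.9581e+07 ≈ 0.006967
Gain = 20 log₁₀(0.006967) ≈ -43.14 dB
∠L = 32.92° − 184.14° = -151.22°

-43.1 dB, -151.2°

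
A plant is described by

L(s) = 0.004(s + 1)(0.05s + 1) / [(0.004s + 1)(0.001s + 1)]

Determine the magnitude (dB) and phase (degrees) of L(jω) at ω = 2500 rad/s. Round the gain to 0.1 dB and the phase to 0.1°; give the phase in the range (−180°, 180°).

33.3 dB, 27.0°

At ω = 2500 rad/s:
zero (1 + j2500·1) = 1 + j2500 → |·| ≈ 2500, ∠ ≈ 89.98°
zero (1 + j2500·0.05) = 1 + j125 → |·| ≈ 125, ∠ ≈ 89.54°
pole (1 + j2500·0.004) = 1 + j10 → |·| ≈ 10.05, ∠ ≈ 84.29°
pole (1 + j2500·0.001) = 1 + j2.5 → |·| ≈ 2.6926, ∠ ≈ 68.20°
|L| = 0.004 · 2500 · 125 / (10.05 · 2.6926) ≈ 46.193
Gain = 20 log₁₀(46.193) ≈ 33.29 dB
∠L = (89.98° + 89.54°) − (84.29° + 68.20°) = 27.03°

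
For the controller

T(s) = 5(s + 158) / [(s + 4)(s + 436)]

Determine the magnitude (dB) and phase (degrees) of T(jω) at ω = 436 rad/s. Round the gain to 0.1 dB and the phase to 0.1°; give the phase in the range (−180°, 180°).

At s = jω = j436:
zero (s+158): 158 + j436 → |·| = √(158²+436²) = √215060 ≈ 463.75, ∠ = arctan(436/158) ≈ 70.08°
pole (s+4): 4 + j436 → |·| = √(4²+436²) = √190112 ≈ 436.02, ∠ = arctan(436/4) ≈ 89.47°
pole (s+436): 436 + j436 → |·| = √(436²+436²) = √380192 ≈ 616.6, ∠ = arctan(436/436) ≈ 45.00°
|T| = 5 · 463.75 / 2.6885e+05 ≈ 0.0086247
Gain = 20 log₁₀(0.0086247) ≈ -41.29 dB
∠T = 70.08° − 134.47° = -64.39°

-41.3 dB, -64.4°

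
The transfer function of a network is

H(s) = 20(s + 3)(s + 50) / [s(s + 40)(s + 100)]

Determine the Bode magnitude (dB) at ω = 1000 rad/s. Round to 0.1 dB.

At s = jω = j1000:
zero (s+3): 3 + j1000 → |·| = √(3²+1000²) = √1000009 ≈ 1000, ∠ = arctan(1000/3) ≈ 89.83°
zero (s+50): 50 + j1000 → |·| = √(50²+1000²) = √1002500 ≈ 1001.2, ∠ = arctan(1000/50) ≈ 87.14°
pole (s+40): 40 + j1000 → |·| = √(40²+1000²) = √1001600 ≈ 1000.8, ∠ = arctan(1000/40) ≈ 87.71°
pole (s+100): 100 + j1000 → |·| = √(100²+1000²) = √1010000 ≈ 1005, ∠ = arctan(1000/100) ≈ 84.29°
pole at origin: |s| = 1000, ∠ = 90.00° (in denominator)
|H| = 20 · 1.0012e+06 / 1.0058e+09 ≈ 0.019909
Gain = 20 log₁₀(0.019909) ≈ -34.02 dB

-34.0 dB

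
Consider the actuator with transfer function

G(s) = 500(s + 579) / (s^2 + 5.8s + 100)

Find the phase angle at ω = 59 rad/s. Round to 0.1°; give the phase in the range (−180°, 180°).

At s = jω = j59:
zero (s+579): 579 + j59 → |·| = √(579²+59²) = √338722 ≈ 582, ∠ = arctan(59/579) ≈ 5.82°
quadratic: (j59)² + 5.8·j59 + 100 = -3381 + j342.2 → |·| ≈ 3398.3, ∠ ≈ 174.22°
∠G = 5.82° − 174.22° = -168.40°

-168.4°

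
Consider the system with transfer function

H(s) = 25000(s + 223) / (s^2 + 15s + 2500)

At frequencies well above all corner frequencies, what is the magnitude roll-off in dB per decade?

-20 dB/decade

Each pole contributes −20 dB/decade at high frequency; each zero contributes +20 dB/decade.
Net: 1 zero(s) − 2 pole(s) → -20 dB/decade.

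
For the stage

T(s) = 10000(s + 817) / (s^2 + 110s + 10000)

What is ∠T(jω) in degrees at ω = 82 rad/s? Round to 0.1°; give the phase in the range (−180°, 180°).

-64.3°

At s = jω = j82:
zero (s+817): 817 + j82 → |·| = √(817²+82²) = √674213 ≈ 821.1, ∠ = arctan(82/817) ≈ 5.73°
quadratic: (j82)² + 110·j82 + 10000 = 3276 + j9020 → |·| ≈ 9596.5, ∠ ≈ 70.04°
∠T = 5.73° − 70.04° = -64.31°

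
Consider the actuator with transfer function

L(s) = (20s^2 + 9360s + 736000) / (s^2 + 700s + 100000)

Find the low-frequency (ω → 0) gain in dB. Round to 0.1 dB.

17.3 dB

L(0) = 736000 / 100000 = 7.36
20 log₁₀(7.36) ≈ 17.34 dB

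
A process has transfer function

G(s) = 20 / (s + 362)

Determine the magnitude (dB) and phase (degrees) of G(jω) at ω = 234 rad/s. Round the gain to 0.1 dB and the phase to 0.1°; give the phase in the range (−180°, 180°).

-26.7 dB, -32.9°

At s = jω = j234:
pole (s+362): 362 + j234 → |·| = √(362²+234²) = √185800 ≈ 431.05, ∠ = arctan(234/362) ≈ 32.88°
|G| = 20 / 431.05 ≈ 0.046398
Gain = 20 log₁₀(0.046398) ≈ -26.67 dB
∠G = 0.00° − 32.88° = -32.88°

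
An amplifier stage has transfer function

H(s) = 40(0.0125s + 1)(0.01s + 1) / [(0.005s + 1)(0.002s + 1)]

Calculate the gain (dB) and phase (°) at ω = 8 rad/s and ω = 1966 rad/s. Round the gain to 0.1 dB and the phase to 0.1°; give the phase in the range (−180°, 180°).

ω = 8: 32.1 dB, 7.1°; ω = 1966: 53.7 dB, 14.8°

At ω = 8 rad/s:
zero (1 + j8·0.0125) = 1 + j0.1 → |·| ≈ 1.005, ∠ ≈ 5.71°
zero (1 + j8·0.01) = 1 + j0.08 → |·| ≈ 1.0032, ∠ ≈ 4.57°
pole (1 + j8·0.005) = 1 + j0.04 → |·| ≈ 1.0008, ∠ ≈ 2.29°
pole (1 + j8·0.002) = 1 + j0.016 → |·| ≈ 1.0001, ∠ ≈ 0.92°
|H| = 40 · 1.005 · 1.0032 / (1.0008 · 1.0001) ≈ 40.292
Gain = 20 log₁₀(40.292) ≈ 32.10 dB
∠H = (5.71° + 4.57°) − (2.29° + 0.92°) = 7.07°

At ω = 1966 rad/s:
zero (1 + j1966·0.0125) = 1 + j24.575 → |·| ≈ 24.595, ∠ ≈ 87.67°
zero (1 + j1966·0.01) = 1 + j19.66 → |·| ≈ 19.685, ∠ ≈ 87.09°
pole (1 + j1966·0.005) = 1 + j9.83 → |·| ≈ 9.8807, ∠ ≈ 84.19°
pole (1 + j1966·0.002) = 1 + j3.932 → |·| ≈ 4.0572, ∠ ≈ 75.73°
|H| = 40 · 24.595 · 19.685 / (9.8807 · 4.0572) ≈ 483.09
Gain = 20 log₁₀(483.09) ≈ 53.68 dB
∠H = (87.67° + 87.09°) − (84.19° + 75.73°) = 14.84°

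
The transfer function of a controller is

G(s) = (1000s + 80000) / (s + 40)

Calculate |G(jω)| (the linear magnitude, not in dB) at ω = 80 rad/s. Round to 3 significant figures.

Substitute s = j80:
Numerator: 1000(j80) + 80000 = 80000 + j80000
Denominator: (j80) + 40 = 40 + j80
|N| = √(80000² + 80000²) ≈ 1.1314e+05, ∠N ≈ 45.00°
|D| = √(40² + 80²) ≈ 89.443, ∠D ≈ 63.43°
|G| = 1.1314e+05 / 89.443 ≈ 1264.9

1.26e+03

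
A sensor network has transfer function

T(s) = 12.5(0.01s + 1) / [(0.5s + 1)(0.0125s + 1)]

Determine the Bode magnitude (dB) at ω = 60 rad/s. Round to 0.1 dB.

At ω = 60 rad/s:
zero (1 + j60·0.01) = 1 + j0.6 → |·| ≈ 1.1662, ∠ ≈ 30.96°
pole (1 + j60·0.5) = 1 + j30 → |·| ≈ 30.017, ∠ ≈ 88.09°
pole (1 + j60·0.0125) = 1 + j0.75 → |·| ≈ 1.25, ∠ ≈ 36.87°
|T| = 12.5 · 1.1662 / (30.017 · 1.25) ≈ 0.38851
Gain = 20 log₁₀(0.38851) ≈ -8.21 dB

-8.2 dB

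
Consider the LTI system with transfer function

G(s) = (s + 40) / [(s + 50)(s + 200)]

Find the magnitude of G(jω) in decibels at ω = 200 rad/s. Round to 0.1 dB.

-49.1 dB

At s = jω = j200:
zero (s+40): 40 + j200 → |·| = √(40²+200²) = √41600 ≈ 203.96, ∠ = arctan(200/40) ≈ 78.69°
pole (s+50): 50 + j200 → |·| = √(50²+200²) = √42500 ≈ 206.16, ∠ = arctan(200/50) ≈ 75.96°
pole (s+200): 200 + j200 → |·| = √(200²+200²) = √80000 ≈ 282.84, ∠ = arctan(200/200) ≈ 45.00°
|G| = 1 · 203.96 / 58310 ≈ 0.0034979
Gain = 20 log₁₀(0.0034979) ≈ -49.12 dB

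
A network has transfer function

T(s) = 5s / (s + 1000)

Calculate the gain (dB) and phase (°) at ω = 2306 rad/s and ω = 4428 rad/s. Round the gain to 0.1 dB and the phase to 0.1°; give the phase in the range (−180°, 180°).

At s = jω = j2306:
zero at origin: s = j2306 → |·| = 2306, ∠ = 90.00°
pole (s+1000): 1000 + j2306 → |·| = √(1000²+2306²) = √6317636 ≈ 2513.5, ∠ = arctan(2306/1000) ≈ 66.56°
|T| = 5 · 2306 / 2513.5 ≈ 4.5872
Gain = 20 log₁₀(4.5872) ≈ 13.23 dB
∠T = 90.00° − 66.56° = 23.44°

At s = jω = j4428:
zero at origin: s = j4428 → |·| = 4428, ∠ = 90.00°
pole (s+1000): 1000 + j4428 → |·| = √(1000²+4428²) = √20607184 ≈ 4539.5, ∠ = arctan(4428/1000) ≈ 77.27°
|T| = 5 · 4428 / 4539.5 ≈ 4.8772
Gain = 20 log₁₀(4.8772) ≈ 13.76 dB
∠T = 90.00° − 77.27° = 12.73°

ω = 2306: 13.2 dB, 23.4°; ω = 4428: 13.8 dB, 12.7°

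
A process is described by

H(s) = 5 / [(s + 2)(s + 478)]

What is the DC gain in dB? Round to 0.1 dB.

H(0) = 5 / (2·478) ≈ 0.0052301
20 log₁₀(0.0052301) ≈ -45.63 dB

-45.6 dB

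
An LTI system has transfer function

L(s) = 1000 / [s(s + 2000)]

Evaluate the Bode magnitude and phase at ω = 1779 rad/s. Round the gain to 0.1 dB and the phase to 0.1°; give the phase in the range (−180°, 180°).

At s = jω = j1779:
pole (s+2000): 2000 + j1779 → |·| = √(2000²+1779²) = √7164841 ≈ 2676.7, ∠ = arctan(1779/2000) ≈ 41.65°
pole at origin: |s| = 1779, ∠ = 90.00° (in denominator)
|L| = 1000 / 4.7618e+06 ≈ 0.00021
Gain = 20 log₁₀(0.00021) ≈ -73.56 dB
∠L = 0.00° − 131.65° = -131.65°

-73.6 dB, -131.7°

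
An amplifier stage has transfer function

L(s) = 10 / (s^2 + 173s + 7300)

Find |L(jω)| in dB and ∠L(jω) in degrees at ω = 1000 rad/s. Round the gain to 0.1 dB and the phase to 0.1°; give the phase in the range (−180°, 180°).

-100.1 dB, -170.1°

Substitute s = j1000:
Numerator: 10 = 10 + j0
Denominator: (j1000)^2 + 173(j1000) + 7300 = -992700 + j173000
|N| = √(10² + 0²) ≈ 10, ∠N ≈ 0.00°
|D| = √(992700² + 173000²) ≈ 1.0077e+06, ∠D ≈ 170.11°
|L| = 10 / 1.0077e+06 ≈ 9.9236e-06
Gain = 20 log₁₀(9.9236e-06) ≈ -100.07 dB
∠L = 0.00° − 170.11° = -170.11°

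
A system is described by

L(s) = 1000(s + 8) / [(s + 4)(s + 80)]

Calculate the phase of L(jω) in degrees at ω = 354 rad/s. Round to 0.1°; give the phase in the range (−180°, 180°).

At s = jω = j354:
zero (s+8): 8 + j354 → |·| = √(8²+354²) = √125380 ≈ 354.09, ∠ = arctan(354/8) ≈ 88.71°
pole (s+4): 4 + j354 → |·| = √(4²+354²) = √125332 ≈ 354.02, ∠ = arctan(354/4) ≈ 89.35°
pole (s+80): 80 + j354 → |·| = √(80²+354²) = √131716 ≈ 362.93, ∠ = arctan(354/80) ≈ 77.27°
∠L = 88.71° − 166.62° = -77.91°

-77.9°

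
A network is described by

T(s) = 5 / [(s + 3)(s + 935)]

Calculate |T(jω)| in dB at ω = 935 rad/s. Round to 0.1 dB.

-107.9 dB

At s = jω = j935:
pole (s+3): 3 + j935 → |·| = √(3²+935²) = √874234 ≈ 935, ∠ = arctan(935/3) ≈ 89.82°
pole (s+935): 935 + j935 → |·| = √(935²+935²) = √1748450 ≈ 1322.3, ∠ = arctan(935/935) ≈ 45.00°
|T| = 5 / 1.2364e+06 ≈ 4.044e-06
Gain = 20 log₁₀(4.044e-06) ≈ -107.86 dB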